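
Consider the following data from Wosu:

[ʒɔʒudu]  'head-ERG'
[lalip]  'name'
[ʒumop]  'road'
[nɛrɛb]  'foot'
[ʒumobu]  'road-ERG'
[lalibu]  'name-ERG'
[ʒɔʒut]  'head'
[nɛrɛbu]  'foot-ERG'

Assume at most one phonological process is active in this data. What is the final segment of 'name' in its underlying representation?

/p/

'name' shows [p] ~ [b] at the end of the stem ([lalip] vs [lalibu]).
Compare 'foot', with invariant [b] in [nɛrɛb] and [nɛrɛbu]: an analysis with underlying /b/ and a rule producing [p] in isolation would wrongly predict alternation here too.
The alternation reflects intervocalic voicing: voiceless stops become voiced between vowels. /p/ is underlying.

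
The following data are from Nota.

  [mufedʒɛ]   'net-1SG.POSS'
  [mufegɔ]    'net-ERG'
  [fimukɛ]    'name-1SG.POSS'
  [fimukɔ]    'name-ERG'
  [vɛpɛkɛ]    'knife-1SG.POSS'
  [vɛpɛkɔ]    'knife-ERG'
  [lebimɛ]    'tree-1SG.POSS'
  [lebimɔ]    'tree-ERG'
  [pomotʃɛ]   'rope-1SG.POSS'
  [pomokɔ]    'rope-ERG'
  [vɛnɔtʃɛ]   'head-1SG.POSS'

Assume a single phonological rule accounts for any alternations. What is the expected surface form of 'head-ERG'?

'rope' shows [tʃ] ~ [k] at the end of the stem ([pomotʃɛ] vs [pomokɔ]).
Compare 'name', with invariant [k] in [fimukɛ] and [fimukɔ]: an analysis with underlying /k/ and a rule producing [tʃ] before the 1SG.POSS suffix would wrongly predict alternation here too.
Therefore /tʃ/ is basic and [k] is derived by depalatalization (palato-alveolar /tʃ/ and /dʒ/ become [k] and [g] when no front vowel follows).
The one attested form of 'head', [vɛnɔtʃɛ], shows underlying /vɛnɔtʃ/. Applying the same rule when no front vowel follows gives [vɛnɔkɔ].

[vɛnɔkɔ]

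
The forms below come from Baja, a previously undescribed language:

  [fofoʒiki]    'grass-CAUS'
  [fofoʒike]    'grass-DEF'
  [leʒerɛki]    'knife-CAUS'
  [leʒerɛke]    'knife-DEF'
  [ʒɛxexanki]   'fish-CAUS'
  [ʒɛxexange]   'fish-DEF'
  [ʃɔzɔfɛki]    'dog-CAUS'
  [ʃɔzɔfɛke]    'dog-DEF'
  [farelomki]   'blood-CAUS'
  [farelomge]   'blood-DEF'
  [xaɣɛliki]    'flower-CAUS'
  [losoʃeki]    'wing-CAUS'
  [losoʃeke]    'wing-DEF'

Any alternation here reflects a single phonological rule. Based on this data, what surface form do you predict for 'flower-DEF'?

[xaɣɛlike]

The DEF morpheme has two allomorphs, [-ge] and [-ke].
By contrast the CAUS suffix keeps its initial [k] throughout — that segment must be underlying.
So the underlying form is /-ge/, and voiced stops become voiceless after a vowel.
After 'flower', which ends in a vowel, the suffix surfaces as [-ke], giving [xaɣɛlike].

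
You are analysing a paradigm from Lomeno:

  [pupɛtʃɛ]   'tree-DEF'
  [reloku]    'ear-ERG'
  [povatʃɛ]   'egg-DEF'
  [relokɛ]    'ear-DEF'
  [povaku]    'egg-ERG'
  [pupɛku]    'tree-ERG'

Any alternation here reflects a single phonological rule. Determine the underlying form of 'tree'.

The root 'tree' surfaces as [pupɛku] and [pupɛtʃɛ], with a stem-final [k] ~ [tʃ] alternation.
But 'ear' keeps [k] in both environments ([reloku], [relokɛ]), so there is no rule changing /k/ to [tʃ] before the DEF suffix.
The alternation reflects depalatalization: palato-alveolar /tʃ/ becomes [k] when no front vowel follows. /tʃ/ is underlying.

/pupɛtʃ/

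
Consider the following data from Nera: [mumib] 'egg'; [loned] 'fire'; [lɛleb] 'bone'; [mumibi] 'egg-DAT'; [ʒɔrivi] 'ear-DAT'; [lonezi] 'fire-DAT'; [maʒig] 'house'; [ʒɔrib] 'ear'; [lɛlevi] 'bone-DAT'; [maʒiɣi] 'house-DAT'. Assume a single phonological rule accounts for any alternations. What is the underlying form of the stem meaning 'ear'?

/ʒɔriv/

The root 'ear' surfaces as [ʒɔrivi] and [ʒɔrib], with a stem-final [v] ~ [b] alternation.
Compare 'egg', with invariant [b] in [mumibi] and [mumib]: an analysis with underlying /b/ and a rule producing [v] before the DAT suffix would wrongly predict alternation here too.
The underlying segment must be /v/; voiced fricatives become stops word-finally, yielding [b] there.
The underlying form of 'ear' is therefore /ʒɔriv/.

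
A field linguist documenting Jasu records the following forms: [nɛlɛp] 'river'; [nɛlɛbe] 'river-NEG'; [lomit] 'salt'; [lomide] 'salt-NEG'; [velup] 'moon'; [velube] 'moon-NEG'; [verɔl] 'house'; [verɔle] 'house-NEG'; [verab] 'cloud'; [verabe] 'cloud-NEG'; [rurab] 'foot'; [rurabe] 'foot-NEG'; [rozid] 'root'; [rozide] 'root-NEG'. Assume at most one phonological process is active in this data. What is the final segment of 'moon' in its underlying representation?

/p/

'moon' shows [p] ~ [b] at the end of the stem ([velup] vs [velube]).
But 'foot' keeps [b] in both environments ([rurab], [rurabe]), so there is no rule changing /b/ to [p] in isolation.
The underlying segment must be /p/; voiceless stops become voiced between vowels, yielding [b] there.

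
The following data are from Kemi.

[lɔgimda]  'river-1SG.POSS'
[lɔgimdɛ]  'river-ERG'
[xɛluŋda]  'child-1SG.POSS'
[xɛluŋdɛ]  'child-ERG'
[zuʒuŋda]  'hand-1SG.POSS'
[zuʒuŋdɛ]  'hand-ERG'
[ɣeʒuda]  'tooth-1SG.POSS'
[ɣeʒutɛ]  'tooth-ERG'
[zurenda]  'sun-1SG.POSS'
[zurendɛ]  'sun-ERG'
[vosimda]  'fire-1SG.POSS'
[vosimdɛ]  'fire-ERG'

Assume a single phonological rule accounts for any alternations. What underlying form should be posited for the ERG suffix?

The ERG suffix surfaces as [-dɛ] and [-tɛ], depending on the final segment of the stem.
By contrast the 1SG.POSS suffix keeps its initial [d] throughout — that segment must be underlying.
So the underlying form is /-tɛ/, and voiceless stops become voiced after a nasal.

/-tɛ/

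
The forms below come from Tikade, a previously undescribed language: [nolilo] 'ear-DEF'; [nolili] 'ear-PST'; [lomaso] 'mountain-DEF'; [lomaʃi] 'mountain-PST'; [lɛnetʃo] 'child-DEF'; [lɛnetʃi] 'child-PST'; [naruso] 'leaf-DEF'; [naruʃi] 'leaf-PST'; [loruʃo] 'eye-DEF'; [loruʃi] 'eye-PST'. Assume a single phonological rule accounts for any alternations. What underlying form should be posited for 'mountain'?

In [lomaso] and [lomaʃi] the final segment of 'mountain' alternates: [s] ~ [ʃ].
Compare 'eye', with invariant [ʃ] in [loruʃo] and [loruʃi]: an analysis with underlying /ʃ/ and a rule producing [s] before the DEF suffix would wrongly predict alternation here too.
The underlying segment must be /s/; /s/ becomes palato-alveolar [ʃ] before a front vowel, yielding [ʃ] there.
The underlying form of 'mountain' is therefore /lomas/.

/lomas/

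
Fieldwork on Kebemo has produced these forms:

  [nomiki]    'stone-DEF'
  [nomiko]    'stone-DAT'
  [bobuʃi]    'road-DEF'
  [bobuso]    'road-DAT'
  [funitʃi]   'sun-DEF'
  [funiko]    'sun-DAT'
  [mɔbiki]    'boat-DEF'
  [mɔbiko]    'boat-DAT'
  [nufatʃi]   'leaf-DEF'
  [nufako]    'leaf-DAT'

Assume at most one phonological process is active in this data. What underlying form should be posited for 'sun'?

In [funitʃi] and [funiko] the final segment of 'sun' alternates: [tʃ] ~ [k].
The stem 'boat' ([mɔbiki], [mɔbiko]) shows [k] unchanged in both environments, so [k] cannot be basic with [tʃ] derived before the DEF suffix.
The underlying segment must be /tʃ/; palato-alveolar /tʃ/ and /ʃ/ become [k] and [s] when no front vowel follows, yielding [k] there.
So 'sun' = /funitʃ/.

/funitʃ/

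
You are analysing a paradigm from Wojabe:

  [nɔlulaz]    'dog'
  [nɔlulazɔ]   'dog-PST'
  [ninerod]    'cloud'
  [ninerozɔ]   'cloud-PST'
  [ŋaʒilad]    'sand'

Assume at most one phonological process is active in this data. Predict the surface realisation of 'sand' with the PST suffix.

[ŋaʒilazɔ]

The stem for 'cloud' ends in [d] in [ninerod] but [z] in [ninerozɔ].
The stem 'dog' ([nɔlulaz], [nɔlulazɔ]) shows [z] unchanged in both environments, so [z] cannot be basic with [d] derived in isolation.
The alternation reflects intervocalic spirantization: voiced stops become fricatives between vowels. /d/ is underlying.
From [ŋaʒilad] the stem 'sand' is /ŋaʒilad/; between vowels this yields [ŋaʒilazɔ].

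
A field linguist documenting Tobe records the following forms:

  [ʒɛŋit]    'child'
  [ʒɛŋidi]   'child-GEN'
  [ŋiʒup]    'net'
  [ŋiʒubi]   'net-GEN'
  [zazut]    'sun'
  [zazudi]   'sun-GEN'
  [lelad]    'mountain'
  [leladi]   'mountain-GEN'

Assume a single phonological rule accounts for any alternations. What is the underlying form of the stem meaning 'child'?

In [ʒɛŋit] and [ʒɛŋidi] the final segment of 'child' alternates: [t] ~ [d].
If /d/ were underlying and a rule turned it into [t] in isolation, 'mountain' would also alternate; but it has [d] in both [lelad] and [leladi].
The underlying segment must be /t/; voiceless stops become voiced between vowels, yielding [d] there.

/ʒɛŋit/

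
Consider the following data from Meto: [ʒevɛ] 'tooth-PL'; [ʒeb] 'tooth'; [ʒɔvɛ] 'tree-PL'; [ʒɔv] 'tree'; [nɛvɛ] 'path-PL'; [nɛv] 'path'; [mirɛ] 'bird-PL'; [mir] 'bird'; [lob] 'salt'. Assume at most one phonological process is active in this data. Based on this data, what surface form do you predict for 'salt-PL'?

The stem for 'tooth' ends in [v] in [ʒevɛ] but [b] in [ʒeb].
The stem 'tree' ([ʒɔvɛ], [ʒɔv]) shows [v] unchanged in both environments, so [v] cannot be basic with [b] derived in isolation.
Therefore /b/ is basic and [v] is derived by intervocalic spirantization (voiced stops become fricatives between vowels).
From [lob] the stem 'salt' is /lob/; between vowels this yields [lovɛ].

[lovɛ]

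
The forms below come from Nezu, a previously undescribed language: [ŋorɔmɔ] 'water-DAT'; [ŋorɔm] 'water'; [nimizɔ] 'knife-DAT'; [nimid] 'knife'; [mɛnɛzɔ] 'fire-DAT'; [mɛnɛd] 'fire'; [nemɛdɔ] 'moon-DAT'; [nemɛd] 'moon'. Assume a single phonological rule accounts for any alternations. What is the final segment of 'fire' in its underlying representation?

The stem for 'fire' ends in [z] in [mɛnɛzɔ] but [d] in [mɛnɛd].
If /d/ were underlying and a rule turned it into [z] before the DAT suffix, 'moon' would also alternate; but it has [d] in both [nemɛdɔ] and [nemɛd].
Therefore /z/ is basic and [d] is derived by word-final hardening (voiced fricatives become stops word-finally).

/z/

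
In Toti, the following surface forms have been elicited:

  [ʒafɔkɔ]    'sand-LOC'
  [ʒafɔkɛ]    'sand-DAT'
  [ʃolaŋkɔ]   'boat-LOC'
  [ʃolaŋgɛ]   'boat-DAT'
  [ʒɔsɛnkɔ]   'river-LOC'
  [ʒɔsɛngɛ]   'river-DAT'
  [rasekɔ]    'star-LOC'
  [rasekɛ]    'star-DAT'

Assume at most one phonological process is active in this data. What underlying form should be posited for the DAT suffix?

The DAT suffix surfaces as [-gɛ] and [-kɛ], depending on the final segment of the stem.
By contrast the LOC suffix keeps its initial [k] throughout — that segment must be underlying.
So the underlying form is /-gɛ/, and voiced stops become voiceless after a vowel.

/-gɛ/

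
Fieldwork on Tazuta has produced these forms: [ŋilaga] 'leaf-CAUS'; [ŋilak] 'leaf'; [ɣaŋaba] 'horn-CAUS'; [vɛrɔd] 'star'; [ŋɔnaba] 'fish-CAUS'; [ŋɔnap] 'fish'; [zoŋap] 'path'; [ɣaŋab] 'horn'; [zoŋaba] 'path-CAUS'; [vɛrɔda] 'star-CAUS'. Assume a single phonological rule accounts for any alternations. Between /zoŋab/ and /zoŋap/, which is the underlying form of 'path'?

'path' shows [b] ~ [p] at the end of the stem ([zoŋaba] vs [zoŋap]).
But 'horn' keeps [b] in both environments ([ɣaŋaba], [ɣaŋab]), so there is no rule changing /b/ to [p] in isolation.
The alternation reflects intervocalic voicing: voiceless stops become voiced between vowels. /p/ is underlying.

/zoŋap/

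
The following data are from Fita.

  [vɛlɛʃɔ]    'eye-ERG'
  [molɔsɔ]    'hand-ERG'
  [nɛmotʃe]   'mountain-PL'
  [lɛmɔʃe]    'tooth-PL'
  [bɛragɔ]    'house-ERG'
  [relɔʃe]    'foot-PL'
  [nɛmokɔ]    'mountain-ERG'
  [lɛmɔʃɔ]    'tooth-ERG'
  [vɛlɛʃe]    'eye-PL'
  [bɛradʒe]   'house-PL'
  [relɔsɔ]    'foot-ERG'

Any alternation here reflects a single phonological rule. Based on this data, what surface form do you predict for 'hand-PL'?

'foot' shows [ʃ] ~ [s] at the end of the stem ([relɔʃe] vs [relɔsɔ]).
If /ʃ/ were underlying and a rule turned it into [s] before the ERG suffix, 'eye' would also alternate; but it has [ʃ] in both [vɛlɛʃe] and [vɛlɛʃɔ].
The underlying segment must be /s/; /k/, /g/ and /s/ become palato-alveolar [tʃ], [dʒ] and [ʃ] before a front vowel, yielding [ʃ] there.
The one attested form of 'hand', [molɔsɔ], shows underlying /molɔs/. Applying the same rule before a front vowel gives [molɔʃe].

[molɔʃe]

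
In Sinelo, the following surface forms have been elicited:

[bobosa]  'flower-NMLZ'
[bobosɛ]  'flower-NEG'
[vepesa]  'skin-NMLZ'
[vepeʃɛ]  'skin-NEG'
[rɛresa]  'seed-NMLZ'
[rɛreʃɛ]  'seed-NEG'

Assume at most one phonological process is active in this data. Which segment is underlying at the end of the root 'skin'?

/ʃ/

The root 'skin' surfaces as [vepesa] and [vepeʃɛ], with a stem-final [s] ~ [ʃ] alternation.
If /s/ were underlying and a rule turned it into [ʃ] before the NEG suffix, 'flower' would also alternate; but it has [s] in both [bobosa] and [bobosɛ].
The alternation reflects depalatalization: palato-alveolar /ʃ/ becomes [s] when no front vowel follows. /ʃ/ is underlying.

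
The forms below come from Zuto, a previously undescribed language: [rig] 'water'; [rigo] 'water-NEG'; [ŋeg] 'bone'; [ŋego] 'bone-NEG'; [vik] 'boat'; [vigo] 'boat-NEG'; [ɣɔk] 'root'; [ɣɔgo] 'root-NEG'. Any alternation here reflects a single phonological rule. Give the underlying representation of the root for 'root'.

/ɣɔk/

The root 'root' surfaces as [ɣɔk] and [ɣɔgo], with a stem-final [k] ~ [g] alternation.
Compare 'water', with invariant [g] in [rig] and [rigo]: an analysis with underlying /g/ and a rule producing [k] in isolation would wrongly predict alternation here too.
So /k/ is underlying, and a rule of intervocalic voicing — voiceless stops become voiced between vowels — gives [g].
So 'root' = /ɣɔk/.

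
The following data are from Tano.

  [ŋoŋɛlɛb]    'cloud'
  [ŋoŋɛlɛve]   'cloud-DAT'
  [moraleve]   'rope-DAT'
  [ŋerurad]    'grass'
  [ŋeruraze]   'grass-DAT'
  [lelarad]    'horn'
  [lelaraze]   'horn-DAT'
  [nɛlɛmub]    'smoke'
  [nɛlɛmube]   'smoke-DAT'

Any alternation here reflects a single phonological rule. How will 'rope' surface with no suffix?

The root 'cloud' surfaces as [ŋoŋɛlɛb] and [ŋoŋɛlɛve], with a stem-final [b] ~ [v] alternation.
If /b/ were underlying and a rule turned it into [v] before the DAT suffix, 'smoke' would also alternate; but it has [b] in both [nɛlɛmub] and [nɛlɛmube].
The underlying segment must be /v/; voiced fricatives become stops word-finally, yielding [b] there.
The one attested form of 'rope', [moraleve], shows underlying /moralev/. Applying the same rule word-finally gives [moraleb].

[moraleb]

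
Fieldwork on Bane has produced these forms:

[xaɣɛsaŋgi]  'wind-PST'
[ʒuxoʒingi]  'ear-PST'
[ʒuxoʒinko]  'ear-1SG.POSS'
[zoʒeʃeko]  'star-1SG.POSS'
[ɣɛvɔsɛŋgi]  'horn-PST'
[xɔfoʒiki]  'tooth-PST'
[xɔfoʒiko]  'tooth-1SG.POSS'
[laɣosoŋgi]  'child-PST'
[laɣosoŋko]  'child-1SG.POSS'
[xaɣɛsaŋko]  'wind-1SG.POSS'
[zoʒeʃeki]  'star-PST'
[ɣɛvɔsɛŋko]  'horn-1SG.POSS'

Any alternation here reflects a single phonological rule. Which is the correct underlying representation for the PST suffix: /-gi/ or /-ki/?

The PST suffix surfaces as [-gi] and [-ki], depending on the final segment of the stem.
The 1SG.POSS suffix, which begins with [k], is invariant after every stem; so [k] is not altered by any rule here.
The PST suffix is therefore /-gi/ underlyingly, with post-vocalic devoicing: voiced stops become voiceless after a vowel.

/-gi/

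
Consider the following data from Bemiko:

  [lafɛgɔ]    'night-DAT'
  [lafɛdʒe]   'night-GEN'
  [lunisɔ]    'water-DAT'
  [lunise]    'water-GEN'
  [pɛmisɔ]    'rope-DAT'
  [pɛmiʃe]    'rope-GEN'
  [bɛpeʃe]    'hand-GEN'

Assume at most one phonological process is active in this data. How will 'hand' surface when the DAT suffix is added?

[bɛpesɔ]

In [pɛmisɔ] and [pɛmiʃe] the final segment of 'rope' alternates: [s] ~ [ʃ].
But 'water' keeps [s] in both environments ([lunisɔ], [lunise]), so there is no rule changing /s/ to [ʃ] before the GEN suffix.
So /ʃ/ is underlying, and a rule of depalatalization — palato-alveolar /dʒ/ and /ʃ/ become [g] and [s] when no front vowel follows — gives [s].
The one attested form of 'hand', [bɛpeʃe], shows underlying /bɛpeʃ/. Applying the same rule when no front vowel follows gives [bɛpesɔ].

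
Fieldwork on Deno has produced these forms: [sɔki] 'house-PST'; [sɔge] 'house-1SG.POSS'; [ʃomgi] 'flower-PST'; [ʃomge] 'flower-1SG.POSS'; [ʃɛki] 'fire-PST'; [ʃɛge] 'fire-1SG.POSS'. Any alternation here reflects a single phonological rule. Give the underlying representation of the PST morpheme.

The PST suffix surfaces as [-gi] and [-ki], depending on the final segment of the stem.
By contrast the 1SG.POSS suffix keeps its initial [g] throughout — that segment must be underlying.
The PST suffix is therefore /-ki/ underlyingly, with post-nasal voicing: voiceless stops become voiced after a nasal.

/-ki/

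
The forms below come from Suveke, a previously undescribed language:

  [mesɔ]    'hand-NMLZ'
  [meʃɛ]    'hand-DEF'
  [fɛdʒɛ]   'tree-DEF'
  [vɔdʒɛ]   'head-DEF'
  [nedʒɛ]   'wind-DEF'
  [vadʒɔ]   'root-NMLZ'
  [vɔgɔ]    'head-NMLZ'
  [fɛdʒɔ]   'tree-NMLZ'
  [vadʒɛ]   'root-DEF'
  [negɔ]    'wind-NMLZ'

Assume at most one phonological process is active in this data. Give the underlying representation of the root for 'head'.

/vɔg/

In [vɔdʒɛ] and [vɔgɔ] the final segment of 'head' alternates: [dʒ] ~ [g].
The stem 'tree' ([fɛdʒɛ], [fɛdʒɔ]) shows [dʒ] unchanged in both environments, so [dʒ] cannot be basic with [g] derived before the NMLZ suffix.
So /g/ is underlying, and a rule of palatalization before a front vowel — /g/ and /s/ become palato-alveolar [dʒ] and [ʃ] before a front vowel — gives [dʒ].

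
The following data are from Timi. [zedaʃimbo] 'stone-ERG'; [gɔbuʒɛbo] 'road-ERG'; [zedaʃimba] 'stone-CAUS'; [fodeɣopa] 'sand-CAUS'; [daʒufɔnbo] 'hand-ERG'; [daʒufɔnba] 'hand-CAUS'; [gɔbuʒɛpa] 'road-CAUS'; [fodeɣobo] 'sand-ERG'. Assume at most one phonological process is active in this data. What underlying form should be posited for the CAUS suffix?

/-pa/

The CAUS morpheme has two allomorphs, [-ba] and [-pa].
By contrast the ERG suffix keeps its initial [b] throughout — that segment must be underlying.
So the underlying form is /-pa/, and voiceless stops become voiced after a nasal.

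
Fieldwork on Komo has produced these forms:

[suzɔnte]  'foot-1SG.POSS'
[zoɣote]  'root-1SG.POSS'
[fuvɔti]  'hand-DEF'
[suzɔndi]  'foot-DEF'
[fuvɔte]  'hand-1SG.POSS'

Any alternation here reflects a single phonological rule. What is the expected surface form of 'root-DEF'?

The DEF suffix surfaces as [-di] and [-ti], depending on the final segment of the stem.
The 1SG.POSS suffix, which begins with [t], is invariant after every stem; so [t] is not altered by any rule here.
So the underlying form is /-di/, and voiced stops become voiceless after a vowel.
After 'root', which ends in a vowel, the suffix surfaces as [-ti], giving [zoɣoti].

[zoɣoti]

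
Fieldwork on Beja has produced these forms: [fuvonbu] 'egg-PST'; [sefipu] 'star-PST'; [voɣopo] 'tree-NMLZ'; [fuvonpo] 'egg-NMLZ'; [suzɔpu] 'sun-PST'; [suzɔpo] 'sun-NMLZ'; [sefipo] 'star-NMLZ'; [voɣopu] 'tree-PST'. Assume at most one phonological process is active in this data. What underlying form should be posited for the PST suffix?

The PST suffix surfaces as [-bu] and [-pu], depending on the final segment of the stem.
The NMLZ suffix, which begins with [p], is invariant after every stem; so [p] is not altered by any rule here.
So the underlying form is /-bu/, and voiced stops become voiceless after a vowel.

/-bu/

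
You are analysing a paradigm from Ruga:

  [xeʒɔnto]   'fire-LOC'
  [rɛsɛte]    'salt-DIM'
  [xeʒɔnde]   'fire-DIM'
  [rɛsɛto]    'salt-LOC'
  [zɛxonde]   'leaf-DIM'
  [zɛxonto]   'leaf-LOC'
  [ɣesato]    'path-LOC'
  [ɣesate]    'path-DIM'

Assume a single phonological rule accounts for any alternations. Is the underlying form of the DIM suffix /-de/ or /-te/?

/-de/

The DIM suffix surfaces as [-de] and [-te], depending on the final segment of the stem.
The LOC suffix, which begins with [t], is invariant after every stem; so [t] is not altered by any rule here.
The DIM suffix is therefore /-de/ underlyingly, with post-vocalic devoicing: voiced stops become voiceless after a vowel.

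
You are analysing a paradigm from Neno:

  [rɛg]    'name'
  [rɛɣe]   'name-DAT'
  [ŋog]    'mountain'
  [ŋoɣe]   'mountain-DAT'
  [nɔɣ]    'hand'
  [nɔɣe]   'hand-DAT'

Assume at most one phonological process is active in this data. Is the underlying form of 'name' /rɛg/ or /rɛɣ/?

/rɛg/

'name' shows [g] ~ [ɣ] at the end of the stem ([rɛg] vs [rɛɣe]).
But 'hand' keeps [ɣ] in both environments ([nɔɣ], [nɔɣe]), so there is no rule changing /ɣ/ to [g] in isolation.
So /g/ is underlying, and a rule of intervocalic spirantization — voiced stops become fricatives between vowels — gives [ɣ].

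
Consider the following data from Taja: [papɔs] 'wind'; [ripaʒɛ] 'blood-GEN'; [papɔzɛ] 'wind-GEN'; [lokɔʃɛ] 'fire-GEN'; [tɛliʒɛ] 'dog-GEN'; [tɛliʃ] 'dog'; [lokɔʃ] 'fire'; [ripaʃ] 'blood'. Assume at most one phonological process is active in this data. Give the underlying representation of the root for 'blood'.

The root 'blood' surfaces as [ripaʒɛ] and [ripaʃ], with a stem-final [ʒ] ~ [ʃ] alternation.
Compare 'fire', with invariant [ʃ] in [lokɔʃɛ] and [lokɔʃ]: an analysis with underlying /ʃ/ and a rule producing [ʒ] before the GEN suffix would wrongly predict alternation here too.
The underlying segment must be /ʒ/; voiced obstruents become voiceless word-finally, yielding [ʃ] there.
So 'blood' = /ripaʒ/.

/ripaʒ/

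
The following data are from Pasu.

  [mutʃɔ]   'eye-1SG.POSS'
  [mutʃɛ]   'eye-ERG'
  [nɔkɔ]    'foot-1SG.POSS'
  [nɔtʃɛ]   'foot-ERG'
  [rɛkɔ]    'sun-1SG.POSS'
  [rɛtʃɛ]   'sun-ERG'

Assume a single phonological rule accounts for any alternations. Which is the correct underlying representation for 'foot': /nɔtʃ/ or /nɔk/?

'foot' shows [k] ~ [tʃ] at the end of the stem ([nɔkɔ] vs [nɔtʃɛ]).
Compare 'eye', with invariant [tʃ] in [mutʃɔ] and [mutʃɛ]: an analysis with underlying /tʃ/ and a rule producing [k] before the 1SG.POSS suffix would wrongly predict alternation here too.
The underlying segment must be /k/; /k/ becomes palato-alveolar [tʃ] before a front vowel, yielding [tʃ] there.

/nɔk/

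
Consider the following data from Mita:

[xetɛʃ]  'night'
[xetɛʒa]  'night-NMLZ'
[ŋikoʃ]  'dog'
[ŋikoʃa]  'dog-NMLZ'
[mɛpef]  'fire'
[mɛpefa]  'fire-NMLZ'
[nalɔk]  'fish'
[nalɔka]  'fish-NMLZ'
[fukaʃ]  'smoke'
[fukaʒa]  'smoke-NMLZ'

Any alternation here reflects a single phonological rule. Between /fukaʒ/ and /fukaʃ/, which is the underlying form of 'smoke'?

'smoke' shows [ʃ] ~ [ʒ] at the end of the stem ([fukaʃ] vs [fukaʒa]).
The stem 'dog' ([ŋikoʃ], [ŋikoʃa]) shows [ʃ] unchanged in both environments, so [ʃ] cannot be basic with [ʒ] derived before the NMLZ suffix.
The alternation reflects word-final obstruent devoicing: voiced obstruents become voiceless word-finally. /ʒ/ is underlying.

/fukaʒ/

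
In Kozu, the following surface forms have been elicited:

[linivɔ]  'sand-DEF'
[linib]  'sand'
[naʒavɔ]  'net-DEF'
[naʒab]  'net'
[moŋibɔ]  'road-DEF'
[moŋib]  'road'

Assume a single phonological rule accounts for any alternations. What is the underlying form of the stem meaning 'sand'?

/liniv/

The stem for 'sand' ends in [v] in [linivɔ] but [b] in [linib].
Compare 'road', with invariant [b] in [moŋibɔ] and [moŋib]: an analysis with underlying /b/ and a rule producing [v] before the DEF suffix would wrongly predict alternation here too.
The alternation reflects word-final hardening: voiced fricatives become stops word-finally. /v/ is underlying.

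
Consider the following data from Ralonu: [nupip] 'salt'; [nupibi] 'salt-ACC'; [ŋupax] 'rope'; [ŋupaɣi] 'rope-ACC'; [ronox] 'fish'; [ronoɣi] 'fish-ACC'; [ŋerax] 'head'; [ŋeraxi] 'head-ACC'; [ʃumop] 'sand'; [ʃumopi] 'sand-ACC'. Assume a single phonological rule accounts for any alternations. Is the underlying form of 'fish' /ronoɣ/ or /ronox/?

The stem for 'fish' ends in [x] in [ronox] but [ɣ] in [ronoɣi].
But 'head' keeps [x] in both environments ([ŋerax], [ŋeraxi]), so there is no rule changing /x/ to [ɣ] before the ACC suffix.
Therefore /ɣ/ is basic and [x] is derived by word-final obstruent devoicing (voiced obstruents become voiceless word-finally).

/ronoɣ/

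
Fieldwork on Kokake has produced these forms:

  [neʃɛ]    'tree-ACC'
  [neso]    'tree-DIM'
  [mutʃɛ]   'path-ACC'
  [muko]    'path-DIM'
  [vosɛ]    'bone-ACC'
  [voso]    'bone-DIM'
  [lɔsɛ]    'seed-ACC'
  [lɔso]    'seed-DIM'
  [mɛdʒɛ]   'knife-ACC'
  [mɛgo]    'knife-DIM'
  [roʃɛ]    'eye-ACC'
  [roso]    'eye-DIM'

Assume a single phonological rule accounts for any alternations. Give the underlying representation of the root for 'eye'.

The stem for 'eye' ends in [ʃ] in [roʃɛ] but [s] in [roso].
If /s/ were underlying and a rule turned it into [ʃ] before the ACC suffix, 'bone' would also alternate; but it has [s] in both [vosɛ] and [voso].
So /ʃ/ is underlying, and a rule of depalatalization — palato-alveolar /tʃ/, /dʒ/ and /ʃ/ become [k], [g] and [s] when no front vowel follows — gives [s].
The underlying form of 'eye' is therefore /roʃ/.

/roʃ/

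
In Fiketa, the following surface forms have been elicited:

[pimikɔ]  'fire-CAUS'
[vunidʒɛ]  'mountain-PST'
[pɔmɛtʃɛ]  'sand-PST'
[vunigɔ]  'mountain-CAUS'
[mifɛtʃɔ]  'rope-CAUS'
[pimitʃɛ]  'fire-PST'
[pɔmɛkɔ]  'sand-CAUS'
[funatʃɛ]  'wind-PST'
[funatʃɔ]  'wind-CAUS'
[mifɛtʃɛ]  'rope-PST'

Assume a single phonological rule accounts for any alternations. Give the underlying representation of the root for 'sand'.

The root 'sand' surfaces as [pɔmɛkɔ] and [pɔmɛtʃɛ], with a stem-final [k] ~ [tʃ] alternation.
The stem 'rope' ([mifɛtʃɔ], [mifɛtʃɛ]) shows [tʃ] unchanged in both environments, so [tʃ] cannot be basic with [k] derived before the CAUS suffix.
The underlying segment must be /k/; /k/ and /g/ become palato-alveolar [tʃ] and [dʒ] before a front vowel, yielding [tʃ] there.

/pɔmɛk/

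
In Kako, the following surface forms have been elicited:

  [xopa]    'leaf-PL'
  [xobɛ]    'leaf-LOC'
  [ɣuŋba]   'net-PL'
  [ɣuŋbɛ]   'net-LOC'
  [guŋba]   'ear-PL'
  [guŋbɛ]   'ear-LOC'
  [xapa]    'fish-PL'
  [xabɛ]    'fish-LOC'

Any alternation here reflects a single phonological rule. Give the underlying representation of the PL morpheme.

/-pa/

The PL suffix surfaces as [-ba] and [-pa], depending on the final segment of the stem.
The LOC suffix, which begins with [b], is invariant after every stem; so [b] is not altered by any rule here.
The PL suffix is therefore /-pa/ underlyingly, with post-nasal voicing: voiceless stops become voiced after a nasal.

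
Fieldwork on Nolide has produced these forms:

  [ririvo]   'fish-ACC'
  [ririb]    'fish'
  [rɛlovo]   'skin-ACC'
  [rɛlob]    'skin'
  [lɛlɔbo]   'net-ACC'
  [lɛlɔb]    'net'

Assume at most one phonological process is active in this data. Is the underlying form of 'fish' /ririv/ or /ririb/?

/ririv/

In [ririvo] and [ririb] the final segment of 'fish' alternates: [v] ~ [b].
The stem 'net' ([lɛlɔbo], [lɛlɔb]) shows [b] unchanged in both environments, so [b] cannot be basic with [v] derived before the ACC suffix.
So /v/ is underlying, and a rule of word-final hardening — voiced fricatives become stops word-finally — gives [b].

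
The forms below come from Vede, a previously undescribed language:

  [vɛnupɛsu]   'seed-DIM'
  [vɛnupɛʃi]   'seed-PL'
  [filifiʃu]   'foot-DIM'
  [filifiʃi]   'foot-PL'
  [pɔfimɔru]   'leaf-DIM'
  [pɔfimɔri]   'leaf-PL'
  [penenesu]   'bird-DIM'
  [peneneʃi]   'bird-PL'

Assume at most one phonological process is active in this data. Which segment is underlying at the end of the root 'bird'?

In [penenesu] and [peneneʃi] the final segment of 'bird' alternates: [s] ~ [ʃ].
But 'foot' keeps [ʃ] in both environments ([filifiʃu], [filifiʃi]), so there is no rule changing /ʃ/ to [s] before the DIM suffix.
So /s/ is underlying, and a rule of palatalization before a front vowel — /s/ becomes palato-alveolar [ʃ] before a front vowel — gives [ʃ].

/s/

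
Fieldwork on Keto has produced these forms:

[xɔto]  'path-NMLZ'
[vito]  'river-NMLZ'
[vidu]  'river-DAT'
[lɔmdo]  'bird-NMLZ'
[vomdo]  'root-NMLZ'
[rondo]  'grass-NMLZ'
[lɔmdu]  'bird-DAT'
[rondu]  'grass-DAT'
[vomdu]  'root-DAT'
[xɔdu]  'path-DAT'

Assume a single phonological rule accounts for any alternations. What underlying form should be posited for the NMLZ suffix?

/-to/

The NMLZ suffix surfaces as [-do] and [-to], depending on the final segment of the stem.
By contrast the DAT suffix keeps its initial [d] throughout — that segment must be underlying.
So the underlying form is /-to/, and voiceless stops become voiced after a nasal.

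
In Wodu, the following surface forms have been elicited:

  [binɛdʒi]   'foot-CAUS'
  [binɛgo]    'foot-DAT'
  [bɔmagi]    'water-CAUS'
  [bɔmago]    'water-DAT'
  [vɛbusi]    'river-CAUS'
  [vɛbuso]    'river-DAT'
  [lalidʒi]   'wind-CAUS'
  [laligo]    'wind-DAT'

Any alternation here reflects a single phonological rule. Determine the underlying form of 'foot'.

'foot' shows [dʒ] ~ [g] at the end of the stem ([binɛdʒi] vs [binɛgo]).
If /g/ were underlying and a rule turned it into [dʒ] before the CAUS suffix, 'water' would also alternate; but it has [g] in both [bɔmagi] and [bɔmago].
The alternation reflects depalatalization: palato-alveolar /dʒ/ becomes [g] when no front vowel follows. /dʒ/ is underlying.
Hence 'foot' is /binɛdʒ/ underlyingly.

/binɛdʒ/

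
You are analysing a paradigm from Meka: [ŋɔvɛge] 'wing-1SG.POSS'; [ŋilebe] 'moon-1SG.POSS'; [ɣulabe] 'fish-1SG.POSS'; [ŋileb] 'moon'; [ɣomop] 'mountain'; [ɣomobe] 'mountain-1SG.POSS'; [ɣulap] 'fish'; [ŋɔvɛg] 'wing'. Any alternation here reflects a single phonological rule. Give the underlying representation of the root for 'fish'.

The root 'fish' surfaces as [ɣulap] and [ɣulabe], with a stem-final [p] ~ [b] alternation.
The stem 'moon' ([ŋileb], [ŋilebe]) shows [b] unchanged in both environments, so [b] cannot be basic with [p] derived in isolation.
The alternation reflects intervocalic voicing: voiceless stops become voiced between vowels. /p/ is underlying.

/ɣulap/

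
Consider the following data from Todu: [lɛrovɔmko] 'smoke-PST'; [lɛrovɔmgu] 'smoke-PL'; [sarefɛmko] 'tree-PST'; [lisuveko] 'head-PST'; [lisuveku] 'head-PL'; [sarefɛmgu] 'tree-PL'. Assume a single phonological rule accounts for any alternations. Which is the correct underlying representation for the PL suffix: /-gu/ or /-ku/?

/-gu/

The PL suffix surfaces as [-gu] and [-ku], depending on the final segment of the stem.
The PST suffix, which begins with [k], is invariant after every stem; so [k] is not altered by any rule here.
So the underlying form is /-gu/, and voiced stops become voiceless after a vowel.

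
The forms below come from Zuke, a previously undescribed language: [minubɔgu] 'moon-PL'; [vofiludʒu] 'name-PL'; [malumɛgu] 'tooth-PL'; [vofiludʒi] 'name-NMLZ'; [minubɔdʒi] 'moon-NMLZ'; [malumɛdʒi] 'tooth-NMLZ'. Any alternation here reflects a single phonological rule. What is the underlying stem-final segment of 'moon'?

In [minubɔdʒi] and [minubɔgu] the final segment of 'moon' alternates: [dʒ] ~ [g].
But 'name' keeps [dʒ] in both environments ([vofiludʒi], [vofiludʒu]), so there is no rule changing /dʒ/ to [g] before the PL suffix.
The alternation reflects palatalization before a front vowel: /g/ becomes palato-alveolar [dʒ] before a front vowel. /g/ is underlying.

/g/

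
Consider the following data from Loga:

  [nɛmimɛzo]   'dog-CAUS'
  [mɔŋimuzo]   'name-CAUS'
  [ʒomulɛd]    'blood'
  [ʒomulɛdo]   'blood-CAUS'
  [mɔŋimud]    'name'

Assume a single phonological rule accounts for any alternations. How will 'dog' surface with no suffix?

'name' shows [z] ~ [d] at the end of the stem ([mɔŋimuzo] vs [mɔŋimud]).
The stem 'blood' ([ʒomulɛdo], [ʒomulɛd]) shows [d] unchanged in both environments, so [d] cannot be basic with [z] derived before the CAUS suffix.
Therefore /z/ is basic and [d] is derived by word-final hardening (voiced fricatives become stops word-finally).
The one attested form of 'dog', [nɛmimɛzo], shows underlying /nɛmimɛz/. Applying the same rule word-finally gives [nɛmimɛd].

[nɛmimɛd]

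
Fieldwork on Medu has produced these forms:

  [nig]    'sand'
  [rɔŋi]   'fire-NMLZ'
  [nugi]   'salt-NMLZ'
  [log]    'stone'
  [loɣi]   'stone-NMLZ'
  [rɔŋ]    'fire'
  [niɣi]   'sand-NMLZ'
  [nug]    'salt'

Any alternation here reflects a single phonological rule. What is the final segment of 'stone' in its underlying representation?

The root 'stone' surfaces as [loɣi] and [log], with a stem-final [ɣ] ~ [g] alternation.
Compare 'salt', with invariant [g] in [nugi] and [nug]: an analysis with underlying /g/ and a rule producing [ɣ] before the NMLZ suffix would wrongly predict alternation here too.
The alternation reflects word-final hardening: voiced fricatives become stops word-finally. /ɣ/ is underlying.

/ɣ/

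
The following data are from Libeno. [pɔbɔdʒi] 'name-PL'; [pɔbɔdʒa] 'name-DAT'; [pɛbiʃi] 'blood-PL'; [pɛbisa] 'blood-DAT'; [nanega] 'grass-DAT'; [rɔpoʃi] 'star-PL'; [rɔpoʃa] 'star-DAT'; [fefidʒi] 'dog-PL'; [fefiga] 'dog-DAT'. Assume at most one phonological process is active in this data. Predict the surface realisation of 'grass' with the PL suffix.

In [fefidʒi] and [fefiga] the final segment of 'dog' alternates: [dʒ] ~ [g].
The stem 'name' ([pɔbɔdʒi], [pɔbɔdʒa]) shows [dʒ] unchanged in both environments, so [dʒ] cannot be basic with [g] derived before the DAT suffix.
So /g/ is underlying, and a rule of palatalization before a front vowel — /g/ and /s/ become palato-alveolar [dʒ] and [ʃ] before a front vowel — gives [dʒ].
From [nanega] the stem 'grass' is /naneg/; before a front vowel this yields [nanedʒi].

[nanedʒi]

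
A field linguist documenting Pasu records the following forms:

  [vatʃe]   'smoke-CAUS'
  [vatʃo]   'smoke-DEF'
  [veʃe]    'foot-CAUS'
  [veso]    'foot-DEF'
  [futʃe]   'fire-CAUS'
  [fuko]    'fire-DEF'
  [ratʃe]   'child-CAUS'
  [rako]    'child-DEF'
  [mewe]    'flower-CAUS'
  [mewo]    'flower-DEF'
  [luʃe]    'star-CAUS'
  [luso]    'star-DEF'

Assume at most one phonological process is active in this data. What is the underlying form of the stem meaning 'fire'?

/fuk/

The root 'fire' surfaces as [futʃe] and [fuko], with a stem-final [tʃ] ~ [k] alternation.
Compare 'smoke', with invariant [tʃ] in [vatʃe] and [vatʃo]: an analysis with underlying /tʃ/ and a rule producing [k] before the DEF suffix would wrongly predict alternation here too.
The underlying segment must be /k/; /k/ and /s/ become palato-alveolar [tʃ] and [ʃ] before a front vowel, yielding [tʃ] there.
The underlying form of 'fire' is therefore /fuk/.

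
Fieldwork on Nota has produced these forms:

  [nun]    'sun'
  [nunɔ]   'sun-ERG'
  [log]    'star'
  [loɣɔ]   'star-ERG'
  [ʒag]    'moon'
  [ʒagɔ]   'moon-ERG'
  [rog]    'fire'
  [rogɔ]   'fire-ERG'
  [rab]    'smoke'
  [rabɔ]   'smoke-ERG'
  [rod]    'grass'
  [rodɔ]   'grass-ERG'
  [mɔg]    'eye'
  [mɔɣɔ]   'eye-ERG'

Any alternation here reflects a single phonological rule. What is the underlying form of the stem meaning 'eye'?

/mɔɣ/

The root 'eye' surfaces as [mɔg] and [mɔɣɔ], with a stem-final [g] ~ [ɣ] alternation.
If /g/ were underlying and a rule turned it into [ɣ] before the ERG suffix, 'fire' would also alternate; but it has [g] in both [rog] and [rogɔ].
So /ɣ/ is underlying, and a rule of word-final hardening — voiced fricatives become stops word-finally — gives [g].
The underlying form of 'eye' is therefore /mɔɣ/.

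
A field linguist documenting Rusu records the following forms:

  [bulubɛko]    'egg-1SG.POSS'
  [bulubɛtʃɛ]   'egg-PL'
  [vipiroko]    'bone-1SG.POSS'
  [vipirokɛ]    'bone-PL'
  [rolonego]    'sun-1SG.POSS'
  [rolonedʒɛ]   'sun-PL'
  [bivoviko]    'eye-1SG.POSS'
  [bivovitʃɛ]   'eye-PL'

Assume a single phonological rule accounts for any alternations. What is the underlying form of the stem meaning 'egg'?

In [bulubɛko] and [bulubɛtʃɛ] the final segment of 'egg' alternates: [k] ~ [tʃ].
If /k/ were underlying and a rule turned it into [tʃ] before the PL suffix, 'bone' would also alternate; but it has [k] in both [vipiroko] and [vipirokɛ].
The underlying segment must be /tʃ/; palato-alveolar /tʃ/ and /dʒ/ become [k] and [g] when no front vowel follows, yielding [k] there.

/bulubɛtʃ/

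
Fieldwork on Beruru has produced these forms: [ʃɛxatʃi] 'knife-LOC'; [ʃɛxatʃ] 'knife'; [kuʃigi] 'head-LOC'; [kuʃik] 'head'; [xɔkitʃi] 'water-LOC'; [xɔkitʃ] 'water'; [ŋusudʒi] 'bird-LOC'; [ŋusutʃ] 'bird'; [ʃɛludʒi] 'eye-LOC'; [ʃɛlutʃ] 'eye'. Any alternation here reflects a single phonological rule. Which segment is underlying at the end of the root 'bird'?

/dʒ/

'bird' shows [dʒ] ~ [tʃ] at the end of the stem ([ŋusudʒi] vs [ŋusutʃ]).
Compare 'water', with invariant [tʃ] in [xɔkitʃi] and [xɔkitʃ]: an analysis with underlying /tʃ/ and a rule producing [dʒ] before the LOC suffix would wrongly predict alternation here too.
So /dʒ/ is underlying, and a rule of word-final obstruent devoicing — voiced obstruents become voiceless word-finally — gives [tʃ].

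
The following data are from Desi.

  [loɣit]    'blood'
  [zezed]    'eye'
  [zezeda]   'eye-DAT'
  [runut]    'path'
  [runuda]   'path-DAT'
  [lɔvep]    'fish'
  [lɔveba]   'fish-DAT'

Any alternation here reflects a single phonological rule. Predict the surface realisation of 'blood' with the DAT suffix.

[loɣida]

'path' shows [t] ~ [d] at the end of the stem ([runut] vs [runuda]).
Compare 'eye', with invariant [d] in [zezed] and [zezeda]: an analysis with underlying /d/ and a rule producing [t] in isolation would wrongly predict alternation here too.
So /t/ is underlying, and a rule of intervocalic voicing — voiceless stops become voiced between vowels — gives [d].
The one attested form of 'blood', [loɣit], shows underlying /loɣit/. Applying the same rule between vowels gives [loɣida].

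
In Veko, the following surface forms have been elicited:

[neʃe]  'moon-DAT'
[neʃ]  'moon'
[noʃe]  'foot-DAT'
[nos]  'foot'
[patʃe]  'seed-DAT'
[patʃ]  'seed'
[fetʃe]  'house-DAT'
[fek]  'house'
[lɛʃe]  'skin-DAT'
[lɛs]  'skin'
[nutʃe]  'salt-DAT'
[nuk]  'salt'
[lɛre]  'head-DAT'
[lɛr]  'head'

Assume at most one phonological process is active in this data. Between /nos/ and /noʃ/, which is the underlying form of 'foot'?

/nos/

The root 'foot' surfaces as [noʃe] and [nos], with a stem-final [ʃ] ~ [s] alternation.
If /ʃ/ were underlying and a rule turned it into [s] in isolation, 'moon' would also alternate; but it has [ʃ] in both [neʃe] and [neʃ].
The alternation reflects palatalization before a front vowel: /k/ and /s/ become palato-alveolar [tʃ] and [ʃ] before a front vowel. /s/ is underlying.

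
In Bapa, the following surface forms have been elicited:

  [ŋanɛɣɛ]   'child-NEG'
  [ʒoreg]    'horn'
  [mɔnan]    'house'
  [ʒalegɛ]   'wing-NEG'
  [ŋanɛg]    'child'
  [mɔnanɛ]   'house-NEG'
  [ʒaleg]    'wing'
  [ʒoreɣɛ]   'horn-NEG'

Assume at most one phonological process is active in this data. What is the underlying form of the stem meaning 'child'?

/ŋanɛɣ/

'child' shows [g] ~ [ɣ] at the end of the stem ([ŋanɛg] vs [ŋanɛɣɛ]).
But 'wing' keeps [g] in both environments ([ʒaleg], [ʒalegɛ]), so there is no rule changing /g/ to [ɣ] before the NEG suffix.
Therefore /ɣ/ is basic and [g] is derived by word-final hardening (voiced fricatives become stops word-finally).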